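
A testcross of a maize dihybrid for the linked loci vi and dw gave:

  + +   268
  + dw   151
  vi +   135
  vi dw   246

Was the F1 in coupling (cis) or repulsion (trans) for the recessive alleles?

The two most frequent classes are + + (268) and vi dw (246); these are the parental (non-recombinant) types.
So the F1 carried + + on one chromosome and vi dw on the other — the recessive alleles are on the same chromosome (cis / coupling).

cis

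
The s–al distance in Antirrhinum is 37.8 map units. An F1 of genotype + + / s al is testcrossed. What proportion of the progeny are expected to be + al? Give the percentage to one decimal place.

18.9%

A map distance of 37.8 map units corresponds to a recombination frequency of 0.378.
The F1 is + + / s al, so + al is a recombinant gamete class with expected frequency r/2 = 0.378/2 = 0.1890.
That is 0.1890 = 18.9% of the progeny.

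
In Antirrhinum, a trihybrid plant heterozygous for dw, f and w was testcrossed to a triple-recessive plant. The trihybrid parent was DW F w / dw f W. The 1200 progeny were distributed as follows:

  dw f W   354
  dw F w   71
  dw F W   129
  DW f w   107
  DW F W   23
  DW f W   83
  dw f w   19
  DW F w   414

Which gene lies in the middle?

The two rarest classes, DW F W and dw f w, are the double crossovers. Comparing them with the parentals, only the w allele has switched, so w is the middle locus and the order is f – w – dw.

w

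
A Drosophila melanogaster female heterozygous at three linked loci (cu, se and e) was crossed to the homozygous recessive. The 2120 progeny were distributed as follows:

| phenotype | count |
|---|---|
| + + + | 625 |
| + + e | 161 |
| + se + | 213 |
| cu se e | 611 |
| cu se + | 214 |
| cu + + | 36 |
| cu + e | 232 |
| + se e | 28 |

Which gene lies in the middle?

cu

The two most frequent reciprocal classes, + + + and cu se e, are the parental types, so the F1 was + + + / cu se e.
The two rarest classes, cu + + and + se e, are the double crossovers. Comparing them with the parentals, only the cu allele has switched, so cu is the middle locus and the order is e – cu – se.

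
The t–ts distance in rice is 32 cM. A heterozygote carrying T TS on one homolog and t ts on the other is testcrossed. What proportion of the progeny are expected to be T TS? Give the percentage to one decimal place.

A map distance of 32 cM corresponds to a recombination frequency of 0.320.
The F1 is T TS / t ts, so T TS is a parental gamete class with expected frequency (1 − r)/2 = 0.680/2 = 0.3400.
That is 0.3400 = 34.0% of the progeny.

34.0%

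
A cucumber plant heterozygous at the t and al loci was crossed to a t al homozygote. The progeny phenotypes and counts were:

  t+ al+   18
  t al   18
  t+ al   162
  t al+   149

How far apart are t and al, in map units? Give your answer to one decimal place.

The two most frequent classes, t+ al (162) and t al+ (149), are the parental types, so the F1 was t+ al / t al+.
The recombinant classes are t+ al+ and t al: 18 + 18 = 36.
Recombination frequency = 36/347 = 0.1037 ≈ 10.4%, i.e. 10.4 map units.

10.4 map units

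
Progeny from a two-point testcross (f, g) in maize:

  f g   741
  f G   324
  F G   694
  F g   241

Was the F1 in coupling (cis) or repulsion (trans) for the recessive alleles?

cis

The two most frequent classes are F G (694) and f g (741); these are the parental (non-recombinant) types.
So the F1 carried F G on one chromosome and f g on the other — the recessive alleles are on the same chromosome (cis / coupling).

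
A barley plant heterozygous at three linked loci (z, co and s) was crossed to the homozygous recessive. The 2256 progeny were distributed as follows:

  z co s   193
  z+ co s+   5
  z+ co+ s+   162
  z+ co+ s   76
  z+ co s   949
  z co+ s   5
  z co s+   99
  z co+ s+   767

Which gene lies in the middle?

The two most frequent reciprocal classes, z+ co s and z co+ s+, are the parental types, so the F1 was z+ co s / z co+ s+.
The two rarest classes, z+ co s+ and z co+ s, are the double crossovers. Comparing them with the parentals, only the s allele has switched, so s is the middle locus and the order is co – s – z.

s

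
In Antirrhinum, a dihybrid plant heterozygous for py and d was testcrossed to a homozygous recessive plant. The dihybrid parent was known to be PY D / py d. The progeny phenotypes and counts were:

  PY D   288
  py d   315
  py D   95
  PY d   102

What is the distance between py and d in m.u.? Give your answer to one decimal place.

The recombinant classes are PY d and py D: 102 + 95 = 197.
Recombination frequency = 197/800 = 0.2462 ≈ 24.6%, i.e. 24.6 m.u.

24.6 m.u.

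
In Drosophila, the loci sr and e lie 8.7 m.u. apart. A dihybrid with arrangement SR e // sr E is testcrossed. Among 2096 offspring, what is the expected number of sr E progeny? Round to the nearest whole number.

A map distance of 8.7 m.u. corresponds to a recombination frequency of 0.087.
The F1 is SR e / sr E, so sr E is a parental gamete class with expected frequency (1 − r)/2 = 0.913/2 = 0.4565.
Expected number = 0.4565 × 2096 = 956.82 ≈ 957.

957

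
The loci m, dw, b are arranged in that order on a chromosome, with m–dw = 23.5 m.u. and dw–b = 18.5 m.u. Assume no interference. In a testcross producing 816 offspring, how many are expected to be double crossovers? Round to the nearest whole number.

35

Map distances give recombination frequencies of 0.235 and 0.185 for the two intervals.
With no interference, expected double-crossover frequency = 0.235 × 0.185 = 0.04347.
Expected number = 0.04347 × 816 = 35.48 ≈ 35.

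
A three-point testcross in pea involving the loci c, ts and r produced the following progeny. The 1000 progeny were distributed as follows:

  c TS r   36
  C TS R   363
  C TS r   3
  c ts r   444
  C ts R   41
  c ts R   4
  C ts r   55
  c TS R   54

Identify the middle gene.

The two most frequent reciprocal classes, C TS R and c ts r, are the parental types, so the F1 was C TS R / c ts r.
The two rarest classes, C TS r and c ts R, are the double crossovers. Comparing them with the parentals, only the r allele has switched, so r is the middle locus and the order is ts – r – c.

r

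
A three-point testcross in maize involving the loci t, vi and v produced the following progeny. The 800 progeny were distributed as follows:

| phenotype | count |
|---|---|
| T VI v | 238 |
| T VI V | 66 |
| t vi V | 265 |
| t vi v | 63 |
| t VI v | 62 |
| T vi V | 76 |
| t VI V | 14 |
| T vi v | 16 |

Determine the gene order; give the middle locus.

vi

The two most frequent reciprocal classes, t vi V and T VI v, are the parental types, so the F1 was t vi V / T VI v.
The two rarest classes, t VI V and T vi v, are the double crossovers. Comparing them with the parentals, only the vi allele has switched, so vi is the middle locus and the order is v – vi – t.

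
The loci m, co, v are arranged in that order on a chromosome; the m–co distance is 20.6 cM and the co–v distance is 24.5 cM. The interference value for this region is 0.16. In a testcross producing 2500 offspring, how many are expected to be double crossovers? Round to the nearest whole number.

Map distances give recombination frequencies of 0.206 and 0.245 for the two intervals.
With interference 0.16 (so coincidence = 0.84), expected double-crossover frequency = 0.206 × 0.245 × 0.84 = 0.04239.
Expected number = 0.04239 × 2500 = 105.99 ≈ 106.

106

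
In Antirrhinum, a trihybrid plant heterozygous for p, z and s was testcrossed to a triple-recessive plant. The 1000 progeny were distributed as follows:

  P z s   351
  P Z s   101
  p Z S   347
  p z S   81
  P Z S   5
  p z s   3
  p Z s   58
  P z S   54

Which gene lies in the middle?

p

The two most frequent reciprocal classes, P z s and p Z S, are the parental types, so the F1 was P z s / p Z S.
The two rarest classes, p z s and P Z S, are the double crossovers. Comparing them with the parentals, only the p allele has switched, so p is the middle locus and the order is s – p – z.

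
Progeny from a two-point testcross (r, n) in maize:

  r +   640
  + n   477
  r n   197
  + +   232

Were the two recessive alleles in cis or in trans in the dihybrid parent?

The two most frequent classes are + n (477) and r + (640); these are the parental (non-recombinant) types.
So the F1 carried + n on one chromosome and r + on the other — the recessive alleles are on opposite chromosomes (trans / repulsion).

trans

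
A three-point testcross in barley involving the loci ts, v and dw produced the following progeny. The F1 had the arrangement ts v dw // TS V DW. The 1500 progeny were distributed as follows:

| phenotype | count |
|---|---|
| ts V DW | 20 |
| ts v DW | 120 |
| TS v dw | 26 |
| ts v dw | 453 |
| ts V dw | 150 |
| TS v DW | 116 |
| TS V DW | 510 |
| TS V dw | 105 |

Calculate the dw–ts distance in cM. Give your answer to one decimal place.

18.1 cM

The two rarest classes, TS v dw and ts V DW, are the double crossovers. Comparing them with the parentals, only the ts allele has switched, so ts is the middle locus and the order is v – ts – dw.
Crossovers in the ts–dw interval produce the single-crossover classes ts v DW and TS V dw (120 + 105 = 225) plus the double crossovers (46).
RF(ts–dw) = (225 + 46) / 1500 = 271/1500 = 0.1807 → 18.1 cM.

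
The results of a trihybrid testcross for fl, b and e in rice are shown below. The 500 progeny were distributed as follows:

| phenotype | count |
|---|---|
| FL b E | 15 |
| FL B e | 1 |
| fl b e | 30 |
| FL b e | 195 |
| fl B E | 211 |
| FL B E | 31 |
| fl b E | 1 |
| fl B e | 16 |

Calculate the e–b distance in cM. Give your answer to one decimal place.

The two most frequent reciprocal classes, FL b e and fl B E, are the parental types, so the F1 was FL b e / fl B E.
The two rarest classes, FL B e and fl b E, are the double crossovers. Comparing them with the parentals, only the b allele has switched, so b is the middle locus and the order is e – b – fl.
Crossovers in the e–b interval produce the single-crossover classes FL b E and fl B e (15 + 16 = 31) plus the double crossovers (2).
RF(e–b) = (31 + 2) / 500 = 33/500 = 0.0660 → 6.6 cM.

6.6 cM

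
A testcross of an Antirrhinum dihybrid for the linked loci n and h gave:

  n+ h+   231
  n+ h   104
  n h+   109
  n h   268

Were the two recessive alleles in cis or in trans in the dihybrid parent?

cis

The two most frequent classes are n+ h+ (231) and n h (268); these are the parental (non-recombinant) types.
So the F1 carried n+ h+ on one chromosome and n h on the other — the recessive alleles are on the same chromosome (cis / coupling).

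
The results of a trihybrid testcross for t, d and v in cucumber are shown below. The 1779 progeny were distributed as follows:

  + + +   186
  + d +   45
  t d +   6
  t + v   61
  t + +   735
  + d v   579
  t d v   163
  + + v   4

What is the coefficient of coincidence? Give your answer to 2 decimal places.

The two most frequent reciprocal classes, t + + and + d v, are the parental types, so the F1 was t + + / + d v.
The two rarest classes, t d + and + + v, are the double crossovers. Comparing them with the parentals, only the d allele has switched, so d is the middle locus and the order is v – d – t.
v–d: (106 + 10)/1779 = 0.0652; d–t: (349 + 10)/1779 = 0.2018.
Expected DCO frequency = 0.0652 × 0.2018 ≈ 0.01316; observed = 10/1779 ≈ 0.00562.
Coefficient of coincidence = 0.00562/0.01316 ≈ 0.43.

0.43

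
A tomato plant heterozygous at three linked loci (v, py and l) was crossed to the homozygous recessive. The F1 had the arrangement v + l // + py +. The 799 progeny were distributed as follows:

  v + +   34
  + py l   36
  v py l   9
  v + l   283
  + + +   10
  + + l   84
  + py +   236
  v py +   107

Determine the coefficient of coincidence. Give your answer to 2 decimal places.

0.81

The two rarest classes, v py l and + + +, are the double crossovers. Comparing them with the parentals, only the py allele has switched, so py is the middle locus and the order is l – py – v.
l–py: (70 + 19)/799 = 0.1114; py–v: (191 + 19)/799 = 0.2628.
Expected DCO frequency = 0.1114 × 0.2628 ≈ 0.02928; observed = 19/799 ≈ 0.02378.
Coefficient of coincidence = 0.02378/0.02928 ≈ 0.81.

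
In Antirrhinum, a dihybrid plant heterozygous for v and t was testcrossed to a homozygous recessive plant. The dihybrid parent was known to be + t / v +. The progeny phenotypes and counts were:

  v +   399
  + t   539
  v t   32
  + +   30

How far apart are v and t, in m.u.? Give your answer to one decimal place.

6.2 m.u.

The recombinant classes are + + and v t: 30 + 32 = 62.
Recombination frequency = 62/1000 = 0.0620 ≈ 6.2%, i.e. 6.2 m.u.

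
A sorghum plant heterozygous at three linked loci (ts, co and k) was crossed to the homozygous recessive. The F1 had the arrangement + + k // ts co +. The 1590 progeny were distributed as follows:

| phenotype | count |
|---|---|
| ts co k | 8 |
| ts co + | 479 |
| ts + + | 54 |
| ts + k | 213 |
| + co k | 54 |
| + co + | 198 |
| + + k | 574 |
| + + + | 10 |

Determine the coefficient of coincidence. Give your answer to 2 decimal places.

The two rarest classes, + + + and ts co k, are the double crossovers. Comparing them with the parentals, only the k allele has switched, so k is the middle locus and the order is ts – k – co.
ts–k: (411 + 18)/1590 = 0.2698; k–co: (108 + 18)/1590 = 0.0792.
Expected DCO frequency = 0.2698 × 0.0792 ≈ 0.02137; observed = 18/1590 ≈ 0.01132.
Coefficient of coincidence = 0.01132/0.02137 ≈ 0.53.

0.53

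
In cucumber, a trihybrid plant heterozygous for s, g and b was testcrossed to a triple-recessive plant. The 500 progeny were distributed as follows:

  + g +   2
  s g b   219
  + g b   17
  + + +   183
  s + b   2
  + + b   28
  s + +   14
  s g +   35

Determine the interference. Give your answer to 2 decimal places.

The two most frequent reciprocal classes, s g b and + + +, are the parental types, so the F1 was s g b / + + +.
The two rarest classes, s + b and + g +, are the double crossovers. Comparing them with the parentals, only the g allele has switched, so g is the middle locus and the order is s – g – b.
s–g: (31 + 4)/500 = 0.0700; g–b: (63 + 4)/500 = 0.1340.
Expected DCO frequency = 0.0700 × 0.1340 ≈ 0.00938; observed = 4/500 ≈ 0.00800.
Coefficient of coincidence = 0.00800/0.00938 ≈ 0.85; interference = 1 − 0.85 = 0.15.

0.15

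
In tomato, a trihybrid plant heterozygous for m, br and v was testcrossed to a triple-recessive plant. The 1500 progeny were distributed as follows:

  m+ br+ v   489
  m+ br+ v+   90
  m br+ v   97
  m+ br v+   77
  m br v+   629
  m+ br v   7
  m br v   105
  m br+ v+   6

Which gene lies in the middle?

br

The two most frequent reciprocal classes, m br v+ and m+ br+ v, are the parental types, so the F1 was m br v+ / m+ br+ v.
The two rarest classes, m br+ v+ and m+ br v, are the double crossovers. Comparing them with the parentals, only the br allele has switched, so br is the middle locus and the order is v – br – m.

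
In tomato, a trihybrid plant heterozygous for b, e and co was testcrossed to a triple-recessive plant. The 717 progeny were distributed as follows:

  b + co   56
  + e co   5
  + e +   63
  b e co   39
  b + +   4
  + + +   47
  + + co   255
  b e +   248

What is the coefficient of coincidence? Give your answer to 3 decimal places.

The two most frequent reciprocal classes, b e + and + + co, are the parental types, so the F1 was b e + / + + co.
The two rarest classes, b + + and + e co, are the double crossovers. Comparing them with the parentals, only the e allele has switched, so e is the middle locus and the order is co – e – b.
co–e: (86 + 9)/717 = 0.1325; e–b: (119 + 9)/717 = 0.1785.
Expected DCO frequency = 0.1325 × 0.1785 ≈ 0.02365; observed = 9/717 ≈ 0.01255.
Coefficient of coincidence = 0.01255/0.02365 ≈ 0.531.

0.531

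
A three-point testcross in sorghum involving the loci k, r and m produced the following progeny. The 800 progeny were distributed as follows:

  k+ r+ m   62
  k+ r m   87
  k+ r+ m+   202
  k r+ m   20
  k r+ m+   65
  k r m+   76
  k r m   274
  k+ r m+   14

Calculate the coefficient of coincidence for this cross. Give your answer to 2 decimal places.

0.85

The two most frequent reciprocal classes, k r m and k+ r+ m+, are the parental types, so the F1 was k r m / k+ r+ m+.
The two rarest classes, k r+ m and k+ r m+, are the double crossovers. Comparing them with the parentals, only the r allele has switched, so r is the middle locus and the order is m – r – k.
m–r: (138 + 34)/800 = 0.2150; r–k: (152 + 34)/800 = 0.2325.
Expected DCO frequency = 0.2150 × 0.2325 ≈ 0.04999; observed = 34/800 ≈ 0.04250.
Coefficient of coincidence = 0.04250/0.04999 ≈ 0.85.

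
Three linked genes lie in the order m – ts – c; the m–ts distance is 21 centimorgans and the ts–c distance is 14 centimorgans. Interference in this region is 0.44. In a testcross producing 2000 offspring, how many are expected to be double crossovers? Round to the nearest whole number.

Map distances give recombination frequencies of 0.210 and 0.140 for the two intervals.
With interference 0.44 (so coincidence = 0.56), expected double-crossover frequency = 0.210 × 0.140 × 0.56 = 0.01646.
Expected number = 0.01646 × 2000 = 32.93 ≈ 33.

33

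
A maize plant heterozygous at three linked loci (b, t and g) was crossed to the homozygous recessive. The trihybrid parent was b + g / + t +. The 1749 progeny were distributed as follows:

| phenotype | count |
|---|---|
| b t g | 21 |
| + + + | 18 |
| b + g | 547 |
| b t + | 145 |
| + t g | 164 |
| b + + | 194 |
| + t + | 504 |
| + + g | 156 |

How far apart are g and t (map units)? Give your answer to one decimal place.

The two rarest classes, b t g and + + +, are the double crossovers. Comparing them with the parentals, only the t allele has switched, so t is the middle locus and the order is b – t – g.
Crossovers in the t–g interval produce the single-crossover classes b + + and + t g (194 + 164 = 358) plus the double crossovers (39).
RF(t–g) = (358 + 39) / 1749 = 397/1749 = 0.2270 → 22.7 map units.

22.7 map units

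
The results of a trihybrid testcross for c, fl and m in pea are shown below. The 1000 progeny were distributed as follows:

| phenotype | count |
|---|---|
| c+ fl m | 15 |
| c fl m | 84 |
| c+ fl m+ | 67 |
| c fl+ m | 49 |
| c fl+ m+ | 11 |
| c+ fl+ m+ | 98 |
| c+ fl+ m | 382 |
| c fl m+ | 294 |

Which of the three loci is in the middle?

fl

The two most frequent reciprocal classes, c fl m+ and c+ fl+ m, are the parental types, so the F1 was c fl m+ / c+ fl+ m.
The two rarest classes, c fl+ m+ and c+ fl m, are the double crossovers. Comparing them with the parentals, only the fl allele has switched, so fl is the middle locus and the order is c – fl – m.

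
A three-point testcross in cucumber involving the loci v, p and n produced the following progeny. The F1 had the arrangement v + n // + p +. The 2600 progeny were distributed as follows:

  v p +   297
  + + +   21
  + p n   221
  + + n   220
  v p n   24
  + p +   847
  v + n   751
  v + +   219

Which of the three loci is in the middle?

p

The two rarest classes, v p n and + + +, are the double crossovers. Comparing them with the parentals, only the p allele has switched, so p is the middle locus and the order is v – p – n.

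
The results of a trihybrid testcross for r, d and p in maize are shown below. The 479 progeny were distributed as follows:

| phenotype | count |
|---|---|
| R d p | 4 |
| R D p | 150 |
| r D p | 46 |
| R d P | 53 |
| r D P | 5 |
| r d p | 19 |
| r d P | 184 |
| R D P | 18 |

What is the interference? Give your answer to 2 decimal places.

The two most frequent reciprocal classes, r d P and R D p, are the parental types, so the F1 was r d P / R D p.
The two rarest classes, r D P and R d p, are the double crossovers. Comparing them with the parentals, only the d allele has switched, so d is the middle locus and the order is p – d – r.
p–d: (37 + 9)/479 = 0.0960; d–r: (99 + 9)/479 = 0.2255.
Expected DCO frequency = 0.0960 × 0.2255 ≈ 0.02165; observed = 9/479 ≈ 0.01879.
Coefficient of coincidence = 0.01879/0.02165 ≈ 0.87; interference = 1 − 0.87 = 0.13.

0.13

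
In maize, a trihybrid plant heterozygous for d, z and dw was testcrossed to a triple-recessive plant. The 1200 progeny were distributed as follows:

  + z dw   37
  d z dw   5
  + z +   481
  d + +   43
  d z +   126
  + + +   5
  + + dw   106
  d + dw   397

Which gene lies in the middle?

z

The two most frequent reciprocal classes, d + dw and + z +, are the parental types, so the F1 was d + dw / + z +.
The two rarest classes, d z dw and + + +, are the double crossovers. Comparing them with the parentals, only the z allele has switched, so z is the middle locus and the order is dw – z – d.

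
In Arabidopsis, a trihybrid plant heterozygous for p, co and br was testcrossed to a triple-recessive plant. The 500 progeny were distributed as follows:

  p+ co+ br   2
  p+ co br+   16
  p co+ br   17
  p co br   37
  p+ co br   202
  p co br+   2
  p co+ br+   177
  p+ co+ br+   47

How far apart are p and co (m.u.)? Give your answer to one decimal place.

17.6 m.u.

The two most frequent reciprocal classes, p+ co br and p co+ br+, are the parental types, so the F1 was p+ co br / p co+ br+.
The two rarest classes, p+ co+ br and p co br+, are the double crossovers. Comparing them with the parentals, only the co allele has switched, so co is the middle locus and the order is br – co – p.
Crossovers in the co–p interval produce the single-crossover classes p co br and p+ co+ br+ (37 + 47 = 84) plus the double crossovers (4).
RF(co–p) = (84 + 4) / 500 = 88/500 = 0.1760 → 17.6 m.u.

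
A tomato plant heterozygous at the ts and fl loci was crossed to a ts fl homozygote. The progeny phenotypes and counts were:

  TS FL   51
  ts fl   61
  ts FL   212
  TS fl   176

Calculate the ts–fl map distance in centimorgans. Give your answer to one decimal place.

22.4 centimorgans

The two most frequent classes, TS fl (176) and ts FL (212), are the parental types, so the F1 was TS fl / ts FL.
The recombinant classes are TS FL and ts fl: 51 + 61 = 112.
Recombination frequency = 112/500 = 0.2240 ≈ 22.4%, i.e. 22.4 centimorgans.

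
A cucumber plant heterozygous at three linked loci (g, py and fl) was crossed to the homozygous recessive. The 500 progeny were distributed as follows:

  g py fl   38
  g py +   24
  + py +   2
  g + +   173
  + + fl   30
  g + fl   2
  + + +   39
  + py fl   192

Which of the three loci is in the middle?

The two most frequent reciprocal classes, + py fl and g + +, are the parental types, so the F1 was + py fl / g + +.
The two rarest classes, + py + and g + fl, are the double crossovers. Comparing them with the parentals, only the fl allele has switched, so fl is the middle locus and the order is py – fl – g.

fl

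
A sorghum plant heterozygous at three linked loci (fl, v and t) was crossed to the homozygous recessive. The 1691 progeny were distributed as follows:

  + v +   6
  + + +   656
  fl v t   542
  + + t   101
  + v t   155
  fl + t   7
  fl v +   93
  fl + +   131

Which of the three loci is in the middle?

The two most frequent reciprocal classes, + + + and fl v t, are the parental types, so the F1 was + + + / fl v t.
The two rarest classes, + v + and fl + t, are the double crossovers. Comparing them with the parentals, only the v allele has switched, so v is the middle locus and the order is fl – v – t.

v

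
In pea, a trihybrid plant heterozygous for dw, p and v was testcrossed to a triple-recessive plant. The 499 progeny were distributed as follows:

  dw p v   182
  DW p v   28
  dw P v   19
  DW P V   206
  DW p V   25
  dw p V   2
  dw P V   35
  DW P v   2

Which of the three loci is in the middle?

The two most frequent reciprocal classes, DW P V and dw p v, are the parental types, so the F1 was DW P V / dw p v.
The two rarest classes, DW P v and dw p V, are the double crossovers. Comparing them with the parentals, only the v allele has switched, so v is the middle locus and the order is p – v – dw.

v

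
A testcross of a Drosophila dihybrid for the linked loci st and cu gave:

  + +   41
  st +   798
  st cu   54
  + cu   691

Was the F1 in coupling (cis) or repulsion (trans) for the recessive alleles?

trans

The two most frequent classes are + cu (691) and st + (798); these are the parental (non-recombinant) types.
So the F1 carried + cu on one chromosome and st + on the other — the recessive alleles are on opposite chromosomes (trans / repulsion).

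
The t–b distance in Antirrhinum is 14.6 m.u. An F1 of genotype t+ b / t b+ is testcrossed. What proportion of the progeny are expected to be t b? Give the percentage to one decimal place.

7.3%

A map distance of 14.6 m.u. corresponds to a recombination frequency of 0.146.
The F1 is t+ b / t b+, so t b is a recombinant gamete class with expected frequency r/2 = 0.146/2 = 0.0730.
That is 0.0730 = 7.3% of the progeny.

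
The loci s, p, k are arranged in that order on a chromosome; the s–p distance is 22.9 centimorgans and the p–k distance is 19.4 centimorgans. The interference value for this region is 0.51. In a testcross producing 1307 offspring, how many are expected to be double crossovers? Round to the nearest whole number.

Map distances give recombination frequencies of 0.229 and 0.194 for the two intervals.
With interference 0.51 (so coincidence = 0.49), expected double-crossover frequency = 0.229 × 0.194 × 0.49 = 0.02177.
Expected number = 0.02177 × 1307 = 28.45 ≈ 28.

28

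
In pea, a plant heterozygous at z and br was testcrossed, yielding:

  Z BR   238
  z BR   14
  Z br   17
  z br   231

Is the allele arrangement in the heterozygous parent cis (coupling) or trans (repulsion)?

cis

The two most frequent classes are Z BR (238) and z br (231); these are the parental (non-recombinant) types.
So the F1 carried Z BR on one chromosome and z br on the other — the recessive alleles are on the same chromosome (cis / coupling).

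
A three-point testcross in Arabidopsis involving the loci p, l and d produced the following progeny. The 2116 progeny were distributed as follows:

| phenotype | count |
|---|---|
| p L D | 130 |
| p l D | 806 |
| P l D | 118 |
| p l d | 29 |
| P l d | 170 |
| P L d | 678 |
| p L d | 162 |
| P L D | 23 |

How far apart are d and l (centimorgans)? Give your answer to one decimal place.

16.6 centimorgans

The two most frequent reciprocal classes, P L d and p l D, are the parental types, so the F1 was P L d / p l D.
The two rarest classes, P L D and p l d, are the double crossovers. Comparing them with the parentals, only the d allele has switched, so d is the middle locus and the order is l – d – p.
Crossovers in the l–d interval produce the single-crossover classes P l d and p L D (170 + 130 = 300) plus the double crossovers (52).
RF(l–d) = (300 + 52) / 2116 = 352/2116 = 0.1664 → 16.6 centimorgans.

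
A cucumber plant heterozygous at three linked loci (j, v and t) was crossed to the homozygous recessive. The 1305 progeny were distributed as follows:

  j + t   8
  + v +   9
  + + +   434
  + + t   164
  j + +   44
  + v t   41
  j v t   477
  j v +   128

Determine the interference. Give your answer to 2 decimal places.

The two most frequent reciprocal classes, j v t and + + +, are the parental types, so the F1 was j v t / + + +.
The two rarest classes, j + t and + v +, are the double crossovers. Comparing them with the parentals, only the v allele has switched, so v is the middle locus and the order is j – v – t.
j–v: (85 + 17)/1305 = 0.0782; v–t: (292 + 17)/1305 = 0.2368.
Expected DCO frequency = 0.0782 × 0.2368 ≈ 0.01852; observed = 17/1305 ≈ 0.01303.
Coefficient of coincidence = 0.01303/0.01852 ≈ 0.70; interference = 1 − 0.70 = 0.30.

0.30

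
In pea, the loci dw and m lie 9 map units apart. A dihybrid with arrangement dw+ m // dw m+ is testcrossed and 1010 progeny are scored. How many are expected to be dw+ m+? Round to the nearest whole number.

A map distance of 9 map units corresponds to a recombination frequency of 0.090.
The F1 is dw+ m / dw m+, so dw+ m+ is a recombinant gamete class with expected frequency r/2 = 0.090/2 = 0.0450.
Expected number = 0.0450 × 1010 = 45.45 ≈ 45.

45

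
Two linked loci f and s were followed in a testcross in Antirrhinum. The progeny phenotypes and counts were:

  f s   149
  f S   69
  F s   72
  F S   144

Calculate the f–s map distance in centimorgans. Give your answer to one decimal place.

32.5 centimorgans

The two most frequent classes, F S (144) and f s (149), are the parental types, so the F1 was F S / f s.
The recombinant classes are F s and f S: 72 + 69 = 141.
Recombination frequency = 141/434 = 0.3249 ≈ 32.5%, i.e. 32.5 centimorgans.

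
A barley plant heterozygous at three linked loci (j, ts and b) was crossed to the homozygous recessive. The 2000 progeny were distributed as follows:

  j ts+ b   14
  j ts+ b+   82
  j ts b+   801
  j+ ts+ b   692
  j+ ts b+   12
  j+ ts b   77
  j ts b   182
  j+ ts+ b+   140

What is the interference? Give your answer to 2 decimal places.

The two most frequent reciprocal classes, j+ ts+ b and j ts b+, are the parental types, so the F1 was j+ ts+ b / j ts b+.
The two rarest classes, j ts+ b and j+ ts b+, are the double crossovers. Comparing them with the parentals, only the j allele has switched, so j is the middle locus and the order is ts – j – b.
ts–j: (159 + 26)/2000 = 0.0925; j–b: (322 + 26)/2000 = 0.1740.
Expected DCO frequency = 0.0925 × 0.1740 ≈ 0.01609; observed = 26/2000 ≈ 0.01300.
Coefficient of coincidence = 0.01300/0.01609 ≈ 0.81; interference = 1 − 0.81 = 0.19.

0.19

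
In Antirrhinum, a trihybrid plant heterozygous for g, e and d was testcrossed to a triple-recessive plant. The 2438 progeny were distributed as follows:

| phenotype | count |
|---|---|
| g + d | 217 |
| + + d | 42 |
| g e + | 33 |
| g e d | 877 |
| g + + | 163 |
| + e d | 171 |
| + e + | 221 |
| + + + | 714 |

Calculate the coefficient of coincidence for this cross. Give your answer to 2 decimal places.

0.87

The two most frequent reciprocal classes, g e d and + + +, are the parental types, so the F1 was g e d / + + +.
The two rarest classes, g e + and + + d, are the double crossovers. Comparing them with the parentals, only the d allele has switched, so d is the middle locus and the order is e – d – g.
e–d: (438 + 75)/2438 = 0.2104; d–g: (334 + 75)/2438 = 0.1678.
Expected DCO frequency = 0.2104 × 0.1678 ≈ 0.03531; observed = 75/2438 ≈ 0.03076.
Coefficient of coincidence = 0.03076/0.03531 ≈ 0.87.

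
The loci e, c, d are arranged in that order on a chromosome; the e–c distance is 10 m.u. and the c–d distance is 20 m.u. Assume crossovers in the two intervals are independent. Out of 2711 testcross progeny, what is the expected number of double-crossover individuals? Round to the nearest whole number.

54

Map distances give recombination frequencies of 0.100 and 0.200 for the two intervals.
With no interference, expected double-crossover frequency = 0.100 × 0.200 = 0.02000.
Expected number = 0.02000 × 2711 = 54.22 ≈ 54.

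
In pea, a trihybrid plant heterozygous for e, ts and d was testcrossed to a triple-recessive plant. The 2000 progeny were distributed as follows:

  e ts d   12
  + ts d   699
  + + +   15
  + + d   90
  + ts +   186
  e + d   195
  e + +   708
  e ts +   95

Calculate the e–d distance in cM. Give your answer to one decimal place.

20.4 cM

The two most frequent reciprocal classes, e + + and + ts d, are the parental types, so the F1 was e + + / + ts d.
The two rarest classes, + + + and e ts d, are the double crossovers. Comparing them with the parentals, only the e allele has switched, so e is the middle locus and the order is d – e – ts.
Crossovers in the d–e interval produce the single-crossover classes e + d and + ts + (195 + 186 = 381) plus the double crossovers (27).
RF(d–e) = (381 + 27) / 2000 = 408/2000 = 0.2040 → 20.4 cM.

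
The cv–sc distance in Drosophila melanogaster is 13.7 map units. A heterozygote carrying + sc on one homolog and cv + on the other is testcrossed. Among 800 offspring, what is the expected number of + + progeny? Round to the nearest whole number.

A map distance of 13.7 map units corresponds to a recombination frequency of 0.137.
The F1 is + sc / cv +, so + + is a recombinant gamete class with expected frequency r/2 = 0.137/2 = 0.0685.
Expected number = 0.0685 × 800 = 54.80 ≈ 55.

55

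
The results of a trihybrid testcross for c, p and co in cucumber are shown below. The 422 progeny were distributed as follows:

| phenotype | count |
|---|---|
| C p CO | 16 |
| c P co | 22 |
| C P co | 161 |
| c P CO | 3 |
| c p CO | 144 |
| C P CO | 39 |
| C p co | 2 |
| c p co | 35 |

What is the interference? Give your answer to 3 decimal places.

0.379

The two most frequent reciprocal classes, c p CO and C P co, are the parental types, so the F1 was c p CO / C P co.
The two rarest classes, c P CO and C p co, are the double crossovers. Comparing them with the parentals, only the p allele has switched, so p is the middle locus and the order is c – p – co.
c–p: (38 + 5)/422 = 0.1019; p–co: (74 + 5)/422 = 0.1872.
Expected DCO frequency = 0.1019 × 0.1872 ≈ 0.01908; observed = 5/422 ≈ 0.01185.
Coefficient of coincidence = 0.01185/0.01908 ≈ 0.621; interference = 1 − 0.621 = 0.379.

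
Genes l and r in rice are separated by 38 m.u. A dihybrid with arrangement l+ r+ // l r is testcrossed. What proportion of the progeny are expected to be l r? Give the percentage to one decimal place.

31.0%

A map distance of 38 m.u. corresponds to a recombination frequency of 0.380.
The F1 is l+ r+ / l r, so l r is a parental gamete class with expected frequency (1 − r)/2 = 0.620/2 = 0.3100.
That is 0.3100 = 31.0% of the progeny.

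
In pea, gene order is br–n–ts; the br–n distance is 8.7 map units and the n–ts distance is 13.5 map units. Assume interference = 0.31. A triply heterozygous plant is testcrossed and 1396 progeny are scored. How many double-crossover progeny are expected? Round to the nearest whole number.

11

Map distances give recombination frequencies of 0.087 and 0.135 for the two intervals.
With interference 0.31 (so coincidence = 0.69), expected double-crossover frequency = 0.087 × 0.135 × 0.69 = 0.00810.
Expected number = 0.00810 × 1396 = 11.31 ≈ 11.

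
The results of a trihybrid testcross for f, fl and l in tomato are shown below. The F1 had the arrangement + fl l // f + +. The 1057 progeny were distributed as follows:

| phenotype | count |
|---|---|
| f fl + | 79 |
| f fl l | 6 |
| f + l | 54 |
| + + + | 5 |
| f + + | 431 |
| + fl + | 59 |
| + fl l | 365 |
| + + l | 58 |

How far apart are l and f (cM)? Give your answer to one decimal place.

11.7 cM

The two rarest classes, f fl l and + + +, are the double crossovers. Comparing them with the parentals, only the f allele has switched, so f is the middle locus and the order is l – f – fl.
Crossovers in the l–f interval produce the single-crossover classes + fl + and f + l (59 + 54 = 113) plus the double crossovers (11).
RF(l–f) = (113 + 11) / 1057 = 124/1057 = 0.1173 → 11.7 cM.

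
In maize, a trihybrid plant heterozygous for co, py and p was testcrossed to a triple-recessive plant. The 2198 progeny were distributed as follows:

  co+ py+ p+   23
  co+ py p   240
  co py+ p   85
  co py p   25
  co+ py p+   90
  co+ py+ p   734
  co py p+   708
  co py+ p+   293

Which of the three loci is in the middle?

p

The two most frequent reciprocal classes, co py p+ and co+ py+ p, are the parental types, so the F1 was co py p+ / co+ py+ p.
The two rarest classes, co py p and co+ py+ p+, are the double crossovers. Comparing them with the parentals, only the p allele has switched, so p is the middle locus and the order is py – p – co.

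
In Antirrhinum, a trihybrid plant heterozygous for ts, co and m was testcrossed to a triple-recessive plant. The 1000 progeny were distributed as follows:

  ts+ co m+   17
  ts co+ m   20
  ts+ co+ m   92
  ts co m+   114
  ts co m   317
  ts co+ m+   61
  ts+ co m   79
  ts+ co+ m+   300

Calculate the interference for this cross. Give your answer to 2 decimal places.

The two most frequent reciprocal classes, ts+ co+ m+ and ts co m, are the parental types, so the F1 was ts+ co+ m+ / ts co m.
The two rarest classes, ts+ co m+ and ts co+ m, are the double crossovers. Comparing them with the parentals, only the co allele has switched, so co is the middle locus and the order is ts – co – m.
ts–co: (140 + 37)/1000 = 0.1770; co–m: (206 + 37)/1000 = 0.2430.
Expected DCO frequency = 0.1770 × 0.2430 ≈ 0.04301; observed = 37/1000 ≈ 0.03700.
Coefficient of coincidence = 0.03700/0.04301 ≈ 0.86; interference = 1 − 0.86 = 0.14.

0.14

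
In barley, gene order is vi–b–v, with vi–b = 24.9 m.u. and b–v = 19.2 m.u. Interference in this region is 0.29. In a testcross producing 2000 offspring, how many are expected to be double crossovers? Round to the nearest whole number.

Map distances give recombination frequencies of 0.249 and 0.192 for the two intervals.
With interference 0.29 (so coincidence = 0.71), expected double-crossover frequency = 0.249 × 0.192 × 0.71 = 0.03394.
Expected number = 0.03394 × 2000 = 67.89 ≈ 68.

68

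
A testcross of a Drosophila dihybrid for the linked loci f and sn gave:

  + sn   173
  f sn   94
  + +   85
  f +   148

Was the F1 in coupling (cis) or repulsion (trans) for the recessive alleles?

trans

The two most frequent classes are + sn (173) and f + (148); these are the parental (non-recombinant) types.
So the F1 carried + sn on one chromosome and f + on the other — the recessive alleles are on opposite chromosomes (trans / repulsion).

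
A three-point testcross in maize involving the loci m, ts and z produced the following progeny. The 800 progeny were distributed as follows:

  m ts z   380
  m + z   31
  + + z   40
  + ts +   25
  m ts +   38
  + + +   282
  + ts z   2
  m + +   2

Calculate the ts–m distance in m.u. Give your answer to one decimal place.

7.5 m.u.

The two most frequent reciprocal classes, + + + and m ts z, are the parental types, so the F1 was + + + / m ts z.
The two rarest classes, m + + and + ts z, are the double crossovers. Comparing them with the parentals, only the m allele has switched, so m is the middle locus and the order is z – m – ts.
Crossovers in the m–ts interval produce the single-crossover classes + ts + and m + z (25 + 31 = 56) plus the double crossovers (4).
RF(m–ts) = (56 + 4) / 800 = 60/800 = 0.0750 → 7.5 m.u.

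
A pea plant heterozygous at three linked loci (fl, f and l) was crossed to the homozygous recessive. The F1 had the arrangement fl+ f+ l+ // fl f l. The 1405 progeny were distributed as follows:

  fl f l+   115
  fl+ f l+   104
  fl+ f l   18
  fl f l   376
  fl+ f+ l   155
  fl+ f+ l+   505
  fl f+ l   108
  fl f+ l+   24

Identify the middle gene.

The two rarest classes, fl f+ l+ and fl+ f l, are the double crossovers. Comparing them with the parentals, only the fl allele has switched, so fl is the middle locus and the order is f – fl – l.

fl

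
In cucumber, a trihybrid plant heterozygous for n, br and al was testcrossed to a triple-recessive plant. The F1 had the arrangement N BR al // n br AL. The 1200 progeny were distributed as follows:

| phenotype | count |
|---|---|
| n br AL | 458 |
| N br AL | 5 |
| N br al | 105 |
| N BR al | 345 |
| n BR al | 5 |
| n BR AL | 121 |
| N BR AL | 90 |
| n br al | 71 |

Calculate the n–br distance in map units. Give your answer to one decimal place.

19.7 map units

The two rarest classes, n BR al and N br AL, are the double crossovers. Comparing them with the parentals, only the n allele has switched, so n is the middle locus and the order is br – n – al.
Crossovers in the br–n interval produce the single-crossover classes N br al and n BR AL (105 + 121 = 226) plus the double crossovers (10).
RF(br–n) = (226 + 10) / 1200 = 236/1200 = 0.1967 → 19.7 map units.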